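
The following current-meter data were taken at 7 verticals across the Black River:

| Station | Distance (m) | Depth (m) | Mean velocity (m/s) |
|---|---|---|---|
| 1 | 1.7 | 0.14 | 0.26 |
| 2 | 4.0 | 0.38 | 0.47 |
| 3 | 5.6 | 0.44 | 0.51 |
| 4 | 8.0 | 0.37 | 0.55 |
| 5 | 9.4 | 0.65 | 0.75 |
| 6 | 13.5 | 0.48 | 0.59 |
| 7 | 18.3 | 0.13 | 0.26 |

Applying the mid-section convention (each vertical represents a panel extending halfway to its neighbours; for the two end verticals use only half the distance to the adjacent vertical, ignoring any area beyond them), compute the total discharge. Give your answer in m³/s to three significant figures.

3.91 m³/s

w_1 = (4.0 − 1.7)/2 = 1.15 m; q_1 = 0.26 × 0.14 × 1.15 = 0.04186 m³/s
w_2 = (5.6 − 1.7)/2 = 1.95 m; q_2 = 0.47 × 0.38 × 1.95 = 0.3483 m³/s
w_3 = (8.0 − 4.0)/2 = 2 m; q_3 = 0.51 × 0.44 × 2 = 0.4488 m³/s
w_4 = (9.4 − 5.6)/2 = 1.9 m; q_4 = 0.55 × 0.37 × 1.9 = 0.3867 m³/s
w_5 = (13.5 − 8.0)/2 = 2.75 m; q_5 = 0.75 × 0.65 × 2.75 = 1.341 m³/s
w_6 = (18.3 − 9.4)/2 = 4.45 m; q_6 = 0.59 × 0.48 × 4.45 = 1.260 m³/s
w_7 = (18.3 − 13.5)/2 = 2.4 m; q_7 = 0.26 × 0.13 × 2.4 = 0.08112 m³/s
Q = Σ qᵢ = 3.908 m³/s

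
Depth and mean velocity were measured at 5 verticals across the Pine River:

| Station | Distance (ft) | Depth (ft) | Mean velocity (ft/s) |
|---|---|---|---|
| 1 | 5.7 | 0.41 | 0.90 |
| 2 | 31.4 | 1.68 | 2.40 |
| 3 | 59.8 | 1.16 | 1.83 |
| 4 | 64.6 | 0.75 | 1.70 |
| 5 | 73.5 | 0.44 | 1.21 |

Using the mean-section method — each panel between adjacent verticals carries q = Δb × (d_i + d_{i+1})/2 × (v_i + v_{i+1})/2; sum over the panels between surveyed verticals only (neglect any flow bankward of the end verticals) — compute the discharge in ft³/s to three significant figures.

145 ft³/s

Panel 1-2: Δb = 25.7 ft, d̄ = (0.41+1.68)/2 = 1.045, v̄ = (0.90+2.40)/2 = 1.65 → q = 25.7×1.045×1.65 = 44.31 ft³/s
Panel 2-3: Δb = 28.4 ft, d̄ = (1.68+1.16)/2 = 1.42, v̄ = (2.40+1.83)/2 = 2.115 → q = 28.4×1.42×2.115 = 85.29 ft³/s
Panel 3-4: Δb = 4.8 ft, d̄ = (1.16+0.75)/2 = 0.955, v̄ = (1.83+1.70)/2 = 1.765 → q = 4.8×0.955×1.765 = 8.091 ft³/s
Panel 4-5: Δb = 8.9 ft, d̄ = (0.75+0.44)/2 = 0.595, v̄ = (1.70+1.21)/2 = 1.455 → q = 8.9×0.595×1.455 = 7.705 ft³/s
Q = Σ q = 145.4 ft³/s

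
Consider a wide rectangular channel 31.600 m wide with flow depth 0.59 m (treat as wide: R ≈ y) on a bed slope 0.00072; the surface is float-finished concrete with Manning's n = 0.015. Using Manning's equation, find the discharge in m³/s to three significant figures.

23.5 m³/s

A = b·y = 31.600 × 0.59 = 18.64 m²
Wide channel: R ≈ y = 0.59 m
Q = (1/n)·A·R^(2/3)·S^(1/2) = (1/0.015) × 18.64 × 0.5900^(2/3) × 0.00072^(1/2) = 23.46 m³/s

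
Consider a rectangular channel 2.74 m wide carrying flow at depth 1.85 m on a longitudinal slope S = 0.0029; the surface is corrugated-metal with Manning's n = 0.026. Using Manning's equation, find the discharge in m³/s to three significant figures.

A = b·y = 2.74 × 1.85 = 5.069 m²
P = b + 2y = 2.74 + 2×1.85 = 6.440 m
R = A/P = 5.069/6.440 = 0.7871 m
Q = (1/n)·A·R^(2/3)·S^(1/2) = (1/0.026) × 5.069 × 0.7871^(2/3) × 0.0029^(1/2) = 8.950 m³/s

8.95 m³/s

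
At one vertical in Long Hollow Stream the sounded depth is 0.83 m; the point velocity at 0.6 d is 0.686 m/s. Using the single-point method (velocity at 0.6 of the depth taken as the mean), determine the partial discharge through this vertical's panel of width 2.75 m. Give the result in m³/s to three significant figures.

1.57 m³/s

v̄ = v₀.₆ = 0.686 m/s
q = v̄ × d × w = 0.6860 × 0.83 × 2.75 = 1.566 m³/s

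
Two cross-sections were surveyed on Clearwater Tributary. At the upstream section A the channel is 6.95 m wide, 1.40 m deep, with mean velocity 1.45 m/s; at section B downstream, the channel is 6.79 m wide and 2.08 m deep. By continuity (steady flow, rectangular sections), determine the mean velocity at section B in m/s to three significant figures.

0.999 m/s

Q = A₁V₁ = (6.95×1.40) × 1.45 = 14.11 m³/s
A₂ = 6.79 × 2.08 = 14.12 m²
V₂ = Q/A₂ = 14.11/14.12 = 0.9990 m/s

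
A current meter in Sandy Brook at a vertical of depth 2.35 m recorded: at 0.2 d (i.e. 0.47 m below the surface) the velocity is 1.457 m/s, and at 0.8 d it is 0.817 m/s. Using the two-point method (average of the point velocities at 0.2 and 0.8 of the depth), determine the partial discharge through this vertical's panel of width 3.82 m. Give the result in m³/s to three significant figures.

v̄ = (1.457 + 0.817) / 2 = 1.137 m/s
q = v̄ × d × w = 1.137 × 2.35 × 3.82 = 10.21 m³/s

10.2 m³/s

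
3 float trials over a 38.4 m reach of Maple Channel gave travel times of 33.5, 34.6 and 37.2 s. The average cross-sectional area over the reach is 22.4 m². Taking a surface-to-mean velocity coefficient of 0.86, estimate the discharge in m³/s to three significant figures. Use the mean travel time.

21.1 m³/s

t̄ = (33.5 + 34.6 + 37.2) / 3 = 35.1 s
v_surface = L / t̄ = 38.4 / 35.1 = 1.094 m/s
v_mean = 0.86 × 1.094 = 0.9409 m/s
Q = A × v_mean = 22.4 × 0.9409 = 21.08 m³/s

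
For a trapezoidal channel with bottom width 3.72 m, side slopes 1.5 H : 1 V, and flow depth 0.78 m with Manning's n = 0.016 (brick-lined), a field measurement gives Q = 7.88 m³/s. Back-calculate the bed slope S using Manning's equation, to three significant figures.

0.00224

A = (b + z·y)·y = (3.72 + 1.5×0.78)×0.78 = 3.814 m²
P = b + 2y√(1+z²) = 3.72 + 2×0.78×√(1+1.5²) = 6.532 m
R = A/P = 3.814/6.532 = 0.5839 m
S = (Q·n / (1·A·R^(2/3)))² = (7.88×0.016 / (1×3.814×0.6986))² = 0.002239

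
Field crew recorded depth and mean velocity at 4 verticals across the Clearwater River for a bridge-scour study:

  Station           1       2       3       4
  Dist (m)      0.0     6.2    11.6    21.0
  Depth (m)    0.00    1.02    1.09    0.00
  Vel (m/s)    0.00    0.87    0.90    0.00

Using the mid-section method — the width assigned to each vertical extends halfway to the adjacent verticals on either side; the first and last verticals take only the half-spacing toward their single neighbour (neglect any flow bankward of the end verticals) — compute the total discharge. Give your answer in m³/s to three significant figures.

w_2 = (11.6 − 0.0)/2 = 5.8 m; q_2 = 0.87 × 1.02 × 5.8 = 5.147 m³/s
w_3 = (21.0 − 6.2)/2 = 7.4 m; q_3 = 0.90 × 1.09 × 7.4 = 7.259 m³/s
Stations 1, 4 contribute zero (depth or velocity is 0).
Q = Σ qᵢ = 12.41 m³/s

12.4 m³/s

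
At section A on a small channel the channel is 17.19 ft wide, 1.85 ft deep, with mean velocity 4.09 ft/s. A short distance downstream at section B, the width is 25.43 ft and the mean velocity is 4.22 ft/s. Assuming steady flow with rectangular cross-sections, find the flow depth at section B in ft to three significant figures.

Q = A₁V₁ = (17.19×1.85) × 4.09 = 130.1 ft³/s
d₂ = Q/(b₂ V₂) = 130.1/(25.43×4.22) = 1.212 ft

1.21 ft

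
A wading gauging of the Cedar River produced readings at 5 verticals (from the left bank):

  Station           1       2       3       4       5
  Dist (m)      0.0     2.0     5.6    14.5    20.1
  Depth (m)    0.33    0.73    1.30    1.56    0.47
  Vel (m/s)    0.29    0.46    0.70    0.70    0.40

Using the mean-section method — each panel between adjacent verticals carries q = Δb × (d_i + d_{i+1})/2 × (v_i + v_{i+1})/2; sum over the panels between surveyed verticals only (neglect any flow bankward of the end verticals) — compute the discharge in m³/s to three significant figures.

Panel 1-2: Δb = 2 m, d̄ = (0.33+0.73)/2 = 0.53, v̄ = (0.29+0.46)/2 = 0.375 → q = 2×0.53×0.375 = 0.3975 m³/s
Panel 2-3: Δb = 3.6 m, d̄ = (0.73+1.30)/2 = 1.015, v̄ = (0.46+0.70)/2 = 0.58 → q = 3.6×1.015×0.58 = 2.119 m³/s
Panel 3-4: Δb = 8.9 m, d̄ = (1.30+1.56)/2 = 1.43, v̄ = (0.70+0.70)/2 = 0.7 → q = 8.9×1.43×0.7 = 8.909 m³/s
Panel 4-5: Δb = 5.6 m, d̄ = (1.56+0.47)/2 = 1.015, v̄ = (0.70+0.40)/2 = 0.55 → q = 5.6×1.015×0.55 = 3.126 m³/s
Q = Σ q = 14.55 m³/s

14.6 m³/s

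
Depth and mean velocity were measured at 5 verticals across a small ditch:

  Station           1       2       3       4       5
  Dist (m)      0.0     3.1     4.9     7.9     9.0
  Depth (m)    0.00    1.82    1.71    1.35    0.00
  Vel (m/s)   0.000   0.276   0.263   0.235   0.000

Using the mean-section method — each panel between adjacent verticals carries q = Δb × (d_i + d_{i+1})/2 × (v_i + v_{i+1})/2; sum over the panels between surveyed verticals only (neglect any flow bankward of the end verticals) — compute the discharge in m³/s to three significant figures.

Panel 1-2: Δb = 3.1 m, d̄ = (0.00+1.82)/2 = 0.91, v̄ = (0.000+0.276)/2 = 0.138 → q = 3.1×0.91×0.138 = 0.3893 m³/s
Panel 2-3: Δb = 1.8 m, d̄ = (1.82+1.71)/2 = 1.765, v̄ = (0.276+0.263)/2 = 0.2695 → q = 1.8×1.765×0.2695 = 0.8562 m³/s
Panel 3-4: Δb = 3 m, d̄ = (1.71+1.35)/2 = 1.53, v̄ = (0.263+0.235)/2 = 0.249 → q = 3×1.53×0.249 = 1.143 m³/s
Panel 4-5: Δb = 1.1 m, d̄ = (1.35+0.00)/2 = 0.675, v̄ = (0.235+0.000)/2 = 0.1175 → q = 1.1×0.675×0.1175 = 0.08724 m³/s
Q = Σ q = 2.476 m³/s

2.48 m³/s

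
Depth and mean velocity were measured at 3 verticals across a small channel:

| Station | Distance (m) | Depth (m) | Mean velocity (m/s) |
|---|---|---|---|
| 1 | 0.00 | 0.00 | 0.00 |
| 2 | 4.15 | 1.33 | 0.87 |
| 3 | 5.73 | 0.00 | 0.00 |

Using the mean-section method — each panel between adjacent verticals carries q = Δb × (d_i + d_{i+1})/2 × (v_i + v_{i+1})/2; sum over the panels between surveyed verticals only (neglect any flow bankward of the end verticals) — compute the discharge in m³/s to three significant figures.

1.66 m³/s

Panel 1-2: Δb = 4.15 m, d̄ = (0.00+1.33)/2 = 0.665, v̄ = (0.00+0.87)/2 = 0.435 → q = 4.15×0.665×0.435 = 1.200 m³/s
Panel 2-3: Δb = 1.58 m, d̄ = (1.33+0.00)/2 = 0.665, v̄ = (0.87+0.00)/2 = 0.435 → q = 1.58×0.665×0.435 = 0.4571 m³/s
Q = Σ q = 1.658 m³/s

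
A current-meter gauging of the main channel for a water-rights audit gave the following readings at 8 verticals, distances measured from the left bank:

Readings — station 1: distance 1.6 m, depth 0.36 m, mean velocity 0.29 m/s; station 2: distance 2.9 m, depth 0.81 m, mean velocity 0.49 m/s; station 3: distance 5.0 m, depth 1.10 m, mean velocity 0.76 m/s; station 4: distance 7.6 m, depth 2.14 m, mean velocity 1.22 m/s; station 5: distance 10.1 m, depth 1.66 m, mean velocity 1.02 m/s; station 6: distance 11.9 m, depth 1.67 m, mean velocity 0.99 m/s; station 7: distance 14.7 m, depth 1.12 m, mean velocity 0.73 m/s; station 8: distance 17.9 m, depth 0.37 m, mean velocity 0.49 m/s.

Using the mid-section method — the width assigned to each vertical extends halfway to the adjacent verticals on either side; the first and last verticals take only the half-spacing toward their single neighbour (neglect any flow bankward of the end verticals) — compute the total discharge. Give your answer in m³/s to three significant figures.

19.6 m³/s

w_1 = (2.9 − 1.6)/2 = 0.65 m; q_1 = 0.29 × 0.36 × 0.65 = 0.06786 m³/s
w_2 = (5.0 − 1.6)/2 = 1.7 m; q_2 = 0.49 × 0.81 × 1.7 = 0.6747 m³/s
w_3 = (7.6 − 2.9)/2 = 2.35 m; q_3 = 0.76 × 1.10 × 2.35 = 1.965 m³/s
w_4 = (10.1 − 5.0)/2 = 2.55 m; q_4 = 1.22 × 2.14 × 2.55 = 6.658 m³/s
w_5 = (11.9 − 7.6)/2 = 2.15 m; q_5 = 1.02 × 1.66 × 2.15 = 3.640 m³/s
w_6 = (14.7 − 10.1)/2 = 2.3 m; q_6 = 0.99 × 1.67 × 2.3 = 3.803 m³/s
w_7 = (17.9 − 11.9)/2 = 3 m; q_7 = 0.73 × 1.12 × 3 = 2.453 m³/s
w_8 = (17.9 − 14.7)/2 = 1.6 m; q_8 = 0.49 × 0.37 × 1.6 = 0.2901 m³/s
Q = Σ qᵢ = 19.55 m³/s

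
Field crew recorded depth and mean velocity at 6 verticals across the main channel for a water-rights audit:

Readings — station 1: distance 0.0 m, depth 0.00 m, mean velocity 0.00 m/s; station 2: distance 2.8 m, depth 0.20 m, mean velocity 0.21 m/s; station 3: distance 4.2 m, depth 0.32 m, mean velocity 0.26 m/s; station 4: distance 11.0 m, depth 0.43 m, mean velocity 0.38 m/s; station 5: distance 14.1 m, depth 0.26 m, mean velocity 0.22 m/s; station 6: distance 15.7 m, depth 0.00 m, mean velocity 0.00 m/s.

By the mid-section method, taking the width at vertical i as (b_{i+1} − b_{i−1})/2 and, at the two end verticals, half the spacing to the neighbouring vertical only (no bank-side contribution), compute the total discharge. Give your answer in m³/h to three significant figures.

4940 m³/h

w_2 = (4.2 − 0.0)/2 = 2.1 m; q_2 = 0.21 × 0.20 × 2.1 = 0.08820 m³/s
w_3 = (11.0 − 2.8)/2 = 4.1 m; q_3 = 0.26 × 0.32 × 4.1 = 0.3411 m³/s
w_4 = (14.1 − 4.2)/2 = 4.95 m; q_4 = 0.38 × 0.43 × 4.95 = 0.8088 m³/s
w_5 = (15.7 − 11.0)/2 = 2.35 m; q_5 = 0.22 × 0.26 × 2.35 = 0.1344 m³/s
Stations 1, 6 contribute zero (depth or velocity is 0).
Q = Σ qᵢ = 1.373 m³/s
= 1.373 × 3600 = 4941 m³/h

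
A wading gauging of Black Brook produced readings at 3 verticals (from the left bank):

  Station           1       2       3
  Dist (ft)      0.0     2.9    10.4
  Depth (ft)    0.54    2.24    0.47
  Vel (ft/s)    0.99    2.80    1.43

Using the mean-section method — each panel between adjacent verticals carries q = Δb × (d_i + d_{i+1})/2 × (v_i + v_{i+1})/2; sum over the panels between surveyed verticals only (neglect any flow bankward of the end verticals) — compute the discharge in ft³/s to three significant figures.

Panel 1-2: Δb = 2.9 ft, d̄ = (0.54+2.24)/2 = 1.39, v̄ = (0.99+2.80)/2 = 1.895 → q = 2.9×1.39×1.895 = 7.639 ft³/s
Panel 2-3: Δb = 7.5 ft, d̄ = (2.24+0.47)/2 = 1.355, v̄ = (2.80+1.43)/2 = 2.115 → q = 7.5×1.355×2.115 = 21.49 ft³/s
Q = Σ q = 29.13 ft³/s

29.1 ft³/s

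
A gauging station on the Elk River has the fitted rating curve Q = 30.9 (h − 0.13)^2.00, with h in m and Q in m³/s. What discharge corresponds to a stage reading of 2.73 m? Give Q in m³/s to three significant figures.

209 m³/s

Q = 30.9 × (2.73 − 0.13)^2.00 = 30.9 × 2.6^2.00 = 208.9 m³/s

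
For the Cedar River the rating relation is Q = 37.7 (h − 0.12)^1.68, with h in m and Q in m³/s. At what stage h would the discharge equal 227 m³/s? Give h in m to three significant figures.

h − h₀ = (Q/C)^(1/b) = (227/37.7)^(1/1.68) = 2.911 m
h = 0.12 + 2.911 = 3.031 m

3.03 m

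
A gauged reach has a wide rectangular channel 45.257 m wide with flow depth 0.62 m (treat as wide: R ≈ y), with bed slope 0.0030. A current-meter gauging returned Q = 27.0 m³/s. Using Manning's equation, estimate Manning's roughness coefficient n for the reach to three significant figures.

A = b·y = 45.257 × 0.62 = 28.06 m²
Wide channel: R ≈ y = 0.62 m
n = (1/Q)·A·R^(2/3)·S^(1/2) = (1/27.0) × 28.06 × 0.7271 × 0.05477 = 0.04139

0.0414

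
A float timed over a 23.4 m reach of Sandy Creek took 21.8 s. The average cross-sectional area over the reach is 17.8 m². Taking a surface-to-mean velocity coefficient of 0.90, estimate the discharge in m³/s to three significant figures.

v_surface = L / t̄ = 23.4 / 21.8 = 1.073 m/s
v_mean = 0.90 × 1.073 = 0.9661 m/s
Q = A × v_mean = 17.8 × 0.9661 = 17.20 m³/s

17.2 m³/s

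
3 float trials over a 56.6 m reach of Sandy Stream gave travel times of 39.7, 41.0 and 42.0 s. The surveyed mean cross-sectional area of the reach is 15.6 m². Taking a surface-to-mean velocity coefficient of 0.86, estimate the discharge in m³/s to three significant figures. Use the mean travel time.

t̄ = (39.7 + 41.0 + 42.0) / 3 = 40.9 s
v_surface = L / t̄ = 56.6 / 40.9 = 1.384 m/s
v_mean = 0.86 × 1.384 = 1.190 m/s
Q = A × v_mean = 15.6 × 1.190 = 18.57 m³/s

18.6 m³/s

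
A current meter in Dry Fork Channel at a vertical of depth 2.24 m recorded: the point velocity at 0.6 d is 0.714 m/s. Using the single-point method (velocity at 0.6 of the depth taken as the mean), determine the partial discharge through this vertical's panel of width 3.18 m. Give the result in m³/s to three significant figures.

v̄ = v₀.₆ = 0.714 m/s
q = v̄ × d × w = 0.7140 × 2.24 × 3.18 = 5.086 m³/s

5.09 m³/s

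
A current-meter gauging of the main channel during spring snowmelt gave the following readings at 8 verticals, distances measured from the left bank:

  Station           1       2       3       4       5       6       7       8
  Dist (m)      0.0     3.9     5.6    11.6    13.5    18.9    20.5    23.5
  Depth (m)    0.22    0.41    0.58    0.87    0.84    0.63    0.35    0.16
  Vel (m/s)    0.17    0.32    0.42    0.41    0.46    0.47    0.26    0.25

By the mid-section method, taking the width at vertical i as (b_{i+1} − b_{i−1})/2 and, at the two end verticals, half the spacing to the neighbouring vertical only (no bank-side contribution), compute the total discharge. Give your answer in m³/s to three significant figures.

w_1 = (3.9 − 0.0)/2 = 1.95 m; q_1 = 0.17 × 0.22 × 1.95 = 0.07293 m³/s
w_2 = (5.6 − 0.0)/2 = 2.8 m; q_2 = 0.32 × 0.41 × 2.8 = 0.3674 m³/s
w_3 = (11.6 − 3.9)/2 = 3.85 m; q_3 = 0.42 × 0.58 × 3.85 = 0.9379 m³/s
w_4 = (13.5 − 5.6)/2 = 3.95 m; q_4 = 0.41 × 0.87 × 3.95 = 1.409 m³/s
w_5 = (18.9 − 11.6)/2 = 3.65 m; q_5 = 0.46 × 0.84 × 3.65 = 1.410 m³/s
w_6 = (20.5 − 13.5)/2 = 3.5 m; q_6 = 0.47 × 0.63 × 3.5 = 1.036 m³/s
w_7 = (23.5 − 18.9)/2 = 2.3 m; q_7 = 0.26 × 0.35 × 2.3 = 0.2093 m³/s
w_8 = (23.5 − 20.5)/2 = 1.5 m; q_8 = 0.25 × 0.16 × 1.5 = 0.06000 m³/s
Q = Σ qᵢ = 5.503 m³/s

5.50 m³/s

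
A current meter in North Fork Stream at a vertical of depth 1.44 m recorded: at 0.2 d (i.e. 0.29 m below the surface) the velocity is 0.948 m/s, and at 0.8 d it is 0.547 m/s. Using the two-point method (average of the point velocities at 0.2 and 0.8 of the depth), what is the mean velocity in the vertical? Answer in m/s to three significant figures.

v̄ = (0.948 + 0.547) / 2 = 0.7475 m/s

0.748 m/s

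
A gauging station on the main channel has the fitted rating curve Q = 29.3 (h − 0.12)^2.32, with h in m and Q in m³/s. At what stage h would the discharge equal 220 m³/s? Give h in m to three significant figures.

h − h₀ = (Q/C)^(1/b) = (220/29.3)^(1/2.32) = 2.384 m
h = 0.12 + 2.384 = 2.504 m

2.50 m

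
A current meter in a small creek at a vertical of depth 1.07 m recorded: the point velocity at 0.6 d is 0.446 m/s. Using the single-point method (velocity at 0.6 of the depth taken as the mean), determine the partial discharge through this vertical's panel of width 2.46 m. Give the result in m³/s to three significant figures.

v̄ = v₀.₆ = 0.446 m/s
q = v̄ × d × w = 0.4460 × 1.07 × 2.46 = 1.174 m³/s

1.17 m³/s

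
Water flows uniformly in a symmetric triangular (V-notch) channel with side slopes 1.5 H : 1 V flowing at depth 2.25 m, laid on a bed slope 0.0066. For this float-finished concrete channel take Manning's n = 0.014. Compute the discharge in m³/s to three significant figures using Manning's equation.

42.2 m³/s

A = z·y² = 1.5×2.25² = 7.594 m²
P = 2y√(1+z²) = 2×2.25×√(1+1.5²) = 8.112 m
R = A/P = 7.594/8.112 = 0.9361 m
Q = (1/n)·A·R^(2/3)·S^(1/2) = (1/0.014) × 7.594 × 0.9361^(2/3) × 0.0066^(1/2) = 42.17 m³/s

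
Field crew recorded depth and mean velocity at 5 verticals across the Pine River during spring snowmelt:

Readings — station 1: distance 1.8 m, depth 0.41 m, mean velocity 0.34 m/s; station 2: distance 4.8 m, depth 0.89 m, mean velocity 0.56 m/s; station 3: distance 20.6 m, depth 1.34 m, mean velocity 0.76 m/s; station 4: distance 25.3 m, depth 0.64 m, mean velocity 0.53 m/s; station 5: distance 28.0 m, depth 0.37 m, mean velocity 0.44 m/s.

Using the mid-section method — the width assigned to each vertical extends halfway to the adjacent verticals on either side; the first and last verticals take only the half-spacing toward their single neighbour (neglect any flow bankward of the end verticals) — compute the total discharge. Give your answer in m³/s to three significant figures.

16.8 m³/s

w_1 = (4.8 − 1.8)/2 = 1.5 m; q_1 = 0.34 × 0.41 × 1.5 = 0.2091 m³/s
w_2 = (20.6 − 1.8)/2 = 9.4 m; q_2 = 0.56 × 0.89 × 9.4 = 4.685 m³/s
w_3 = (25.3 − 4.8)/2 = 10.25 m; q_3 = 0.76 × 1.34 × 10.25 = 10.44 m³/s
w_4 = (28.0 − 20.6)/2 = 3.7 m; q_4 = 0.53 × 0.64 × 3.7 = 1.255 m³/s
w_5 = (28.0 − 25.3)/2 = 1.35 m; q_5 = 0.44 × 0.37 × 1.35 = 0.2198 m³/s
Q = Σ qᵢ = 16.81 m³/s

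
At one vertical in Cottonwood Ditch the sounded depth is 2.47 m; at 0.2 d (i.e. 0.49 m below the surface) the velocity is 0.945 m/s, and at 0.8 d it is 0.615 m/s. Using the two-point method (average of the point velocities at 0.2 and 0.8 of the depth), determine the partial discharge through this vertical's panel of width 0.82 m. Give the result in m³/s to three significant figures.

1.58 m³/s

v̄ = (0.945 + 0.615) / 2 = 0.7800 m/s
q = v̄ × d × w = 0.7800 × 2.47 × 0.82 = 1.580 m³/s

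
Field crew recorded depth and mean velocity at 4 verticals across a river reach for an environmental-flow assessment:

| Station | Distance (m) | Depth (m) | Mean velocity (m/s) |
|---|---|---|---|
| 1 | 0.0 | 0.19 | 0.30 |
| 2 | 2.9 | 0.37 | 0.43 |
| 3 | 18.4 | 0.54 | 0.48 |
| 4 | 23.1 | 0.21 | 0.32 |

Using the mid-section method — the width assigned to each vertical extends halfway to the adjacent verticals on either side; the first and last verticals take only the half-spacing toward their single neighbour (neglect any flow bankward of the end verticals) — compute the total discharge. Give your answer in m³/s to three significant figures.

4.32 m³/s

w_1 = (2.9 − 0.0)/2 = 1.45 m; q_1 = 0.30 × 0.19 × 1.45 = 0.08265 m³/s
w_2 = (18.4 − 0.0)/2 = 9.2 m; q_2 = 0.43 × 0.37 × 9.2 = 1.464 m³/s
w_3 = (23.1 − 2.9)/2 = 10.1 m; q_3 = 0.48 × 0.54 × 10.1 = 2.618 m³/s
w_4 = (23.1 − 18.4)/2 = 2.35 m; q_4 = 0.32 × 0.21 × 2.35 = 0.1579 m³/s
Q = Σ qᵢ = 4.322 m³/s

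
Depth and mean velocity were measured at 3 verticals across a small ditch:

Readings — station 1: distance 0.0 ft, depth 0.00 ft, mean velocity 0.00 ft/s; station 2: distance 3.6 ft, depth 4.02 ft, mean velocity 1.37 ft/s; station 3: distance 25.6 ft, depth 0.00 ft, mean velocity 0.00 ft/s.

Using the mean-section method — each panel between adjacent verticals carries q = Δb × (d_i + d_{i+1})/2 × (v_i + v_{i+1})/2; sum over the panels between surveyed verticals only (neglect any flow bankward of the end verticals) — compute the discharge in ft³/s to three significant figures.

Panel 1-2: Δb = 3.6 ft, d̄ = (0.00+4.02)/2 = 2.01, v̄ = (0.00+1.37)/2 = 0.685 → q = 3.6×2.01×0.685 = 4.957 ft³/s
Panel 2-3: Δb = 22 ft, d̄ = (4.02+0.00)/2 = 2.01, v̄ = (1.37+0.00)/2 = 0.685 → q = 22×2.01×0.685 = 30.29 ft³/s
Q = Σ q = 35.25 ft³/s

35.2 ft³/s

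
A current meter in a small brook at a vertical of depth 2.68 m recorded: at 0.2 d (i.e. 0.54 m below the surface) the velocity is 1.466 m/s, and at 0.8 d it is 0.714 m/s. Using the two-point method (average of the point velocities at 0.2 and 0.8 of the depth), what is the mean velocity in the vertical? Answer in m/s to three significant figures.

v̄ = (1.466 + 0.714) / 2 = 1.090 m/s

1.09 m/s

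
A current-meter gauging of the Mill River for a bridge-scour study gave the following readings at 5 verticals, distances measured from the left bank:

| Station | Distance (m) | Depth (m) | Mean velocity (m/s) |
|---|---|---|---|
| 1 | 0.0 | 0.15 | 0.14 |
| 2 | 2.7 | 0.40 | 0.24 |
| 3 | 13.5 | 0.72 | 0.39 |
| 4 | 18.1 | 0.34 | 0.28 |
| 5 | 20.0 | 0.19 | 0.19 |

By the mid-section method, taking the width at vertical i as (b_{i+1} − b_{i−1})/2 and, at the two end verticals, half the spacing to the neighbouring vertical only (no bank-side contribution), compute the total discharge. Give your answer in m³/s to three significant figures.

w_1 = (2.7 − 0.0)/2 = 1.35 m; q_1 = 0.14 × 0.15 × 1.35 = 0.02835 m³/s
w_2 = (13.5 − 0.0)/2 = 6.75 m; q_2 = 0.24 × 0.40 × 6.75 = 0.6480 m³/s
w_3 = (18.1 − 2.7)/2 = 7.7 m; q_3 = 0.39 × 0.72 × 7.7 = 2.162 m³/s
w_4 = (20.0 − 13.5)/2 = 3.25 m; q_4 = 0.28 × 0.34 × 3.25 = 0.3094 m³/s
w_5 = (20.0 − 18.1)/2 = 0.95 m; q_5 = 0.19 × 0.19 × 0.95 = 0.03430 m³/s
Q = Σ qᵢ = 3.182 m³/s

3.18 m³/s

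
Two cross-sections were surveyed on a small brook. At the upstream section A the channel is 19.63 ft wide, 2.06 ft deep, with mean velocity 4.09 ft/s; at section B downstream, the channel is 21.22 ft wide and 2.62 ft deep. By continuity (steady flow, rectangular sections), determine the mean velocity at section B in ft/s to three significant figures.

2.97 ft/s

Q = A₁V₁ = (19.63×2.06) × 4.09 = 165.4 ft³/s
A₂ = 21.22 × 2.62 = 55.60 ft²
V₂ = Q/A₂ = 165.4/55.60 = 2.975 ft/s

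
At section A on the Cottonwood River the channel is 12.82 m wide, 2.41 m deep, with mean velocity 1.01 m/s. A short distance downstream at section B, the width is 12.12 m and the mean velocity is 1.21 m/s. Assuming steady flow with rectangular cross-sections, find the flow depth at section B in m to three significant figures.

2.13 m

Q = A₁V₁ = (12.82×2.41) × 1.01 = 31.21 m³/s
d₂ = Q/(b₂ V₂) = 31.21/(12.12×1.21) = 2.128 m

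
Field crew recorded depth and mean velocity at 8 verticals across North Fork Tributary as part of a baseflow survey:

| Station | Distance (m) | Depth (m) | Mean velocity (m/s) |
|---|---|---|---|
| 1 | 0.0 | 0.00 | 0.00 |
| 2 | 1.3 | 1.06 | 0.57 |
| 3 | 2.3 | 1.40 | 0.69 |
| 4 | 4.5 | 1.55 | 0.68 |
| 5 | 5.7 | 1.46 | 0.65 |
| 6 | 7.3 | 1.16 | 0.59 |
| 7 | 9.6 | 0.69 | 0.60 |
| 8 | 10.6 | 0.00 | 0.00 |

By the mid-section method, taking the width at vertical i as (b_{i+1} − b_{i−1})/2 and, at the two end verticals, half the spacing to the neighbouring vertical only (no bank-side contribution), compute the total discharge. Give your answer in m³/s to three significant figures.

7.38 m³/s

w_2 = (2.3 − 0.0)/2 = 1.15 m; q_2 = 0.57 × 1.06 × 1.15 = 0.6948 m³/s
w_3 = (4.5 − 1.3)/2 = 1.6 m; q_3 = 0.69 × 1.40 × 1.6 = 1.546 m³/s
w_4 = (5.7 − 2.3)/2 = 1.7 m; q_4 = 0.68 × 1.55 × 1.7 = 1.792 m³/s
w_5 = (7.3 − 4.5)/2 = 1.4 m; q_5 = 0.65 × 1.46 × 1.4 = 1.329 m³/s
w_6 = (9.6 − 5.7)/2 = 1.95 m; q_6 = 0.59 × 1.16 × 1.95 = 1.335 m³/s
w_7 = (10.6 − 7.3)/2 = 1.65 m; q_7 = 0.60 × 0.69 × 1.65 = 0.6831 m³/s
Stations 1, 8 contribute zero (depth or velocity is 0).
Q = Σ qᵢ = 7.379 m³/s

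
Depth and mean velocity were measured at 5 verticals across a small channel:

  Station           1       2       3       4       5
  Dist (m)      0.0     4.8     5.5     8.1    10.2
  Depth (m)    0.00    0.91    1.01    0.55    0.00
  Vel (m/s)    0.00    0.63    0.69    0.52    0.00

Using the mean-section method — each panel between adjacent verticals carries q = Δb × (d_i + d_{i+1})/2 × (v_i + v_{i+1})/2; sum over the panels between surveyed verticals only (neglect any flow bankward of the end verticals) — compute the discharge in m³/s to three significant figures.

Panel 1-2: Δb = 4.8 m, d̄ = (0.00+0.91)/2 = 0.455, v̄ = (0.00+0.63)/2 = 0.315 → q = 4.8×0.455×0.315 = 0.6880 m³/s
Panel 2-3: Δb = 0.7 m, d̄ = (0.91+1.01)/2 = 0.96, v̄ = (0.63+0.69)/2 = 0.66 → q = 0.7×0.96×0.66 = 0.4435 m³/s
Panel 3-4: Δb = 2.6 m, d̄ = (1.01+0.55)/2 = 0.78, v̄ = (0.69+0.52)/2 = 0.605 → q = 2.6×0.78×0.605 = 1.227 m³/s
Panel 4-5: Δb = 2.1 m, d̄ = (0.55+0.00)/2 = 0.275, v̄ = (0.52+0.00)/2 = 0.26 → q = 2.1×0.275×0.26 = 0.1502 m³/s
Q = Σ q = 2.509 m³/s

2.51 m³/s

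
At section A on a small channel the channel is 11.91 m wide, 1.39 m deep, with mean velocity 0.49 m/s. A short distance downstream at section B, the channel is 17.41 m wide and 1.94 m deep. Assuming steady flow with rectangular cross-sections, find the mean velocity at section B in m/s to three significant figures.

0.240 m/s

Q = A₁V₁ = (11.91×1.39) × 0.49 = 8.112 m³/s
A₂ = 17.41 × 1.94 = 33.78 m²
V₂ = Q/A₂ = 8.112/33.78 = 0.2402 m/s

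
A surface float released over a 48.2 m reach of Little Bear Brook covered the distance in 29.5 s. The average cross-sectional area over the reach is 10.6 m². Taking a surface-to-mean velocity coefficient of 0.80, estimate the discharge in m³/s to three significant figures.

13.9 m³/s

v_surface = L / t̄ = 48.2 / 29.5 = 1.634 m/s
v_mean = 0.80 × 1.634 = 1.307 m/s
Q = A × v_mean = 10.6 × 1.307 = 13.86 m³/s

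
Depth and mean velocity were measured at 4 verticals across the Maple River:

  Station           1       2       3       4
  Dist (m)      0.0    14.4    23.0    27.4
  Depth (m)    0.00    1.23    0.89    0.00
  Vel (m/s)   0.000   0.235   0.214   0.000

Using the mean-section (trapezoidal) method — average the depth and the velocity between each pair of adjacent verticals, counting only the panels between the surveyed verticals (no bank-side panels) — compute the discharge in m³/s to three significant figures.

3.30 m³/s

Panel 1-2: Δb = 14.4 m, d̄ = (0.00+1.23)/2 = 0.615, v̄ = (0.000+0.235)/2 = 0.1175 → q = 14.4×0.615×0.1175 = 1.041 m³/s
Panel 2-3: Δb = 8.6 m, d̄ = (1.23+0.89)/2 = 1.06, v̄ = (0.235+0.214)/2 = 0.2245 → q = 8.6×1.06×0.2245 = 2.047 m³/s
Panel 3-4: Δb = 4.4 m, d̄ = (0.89+0.00)/2 = 0.445, v̄ = (0.214+0.000)/2 = 0.107 → q = 4.4×0.445×0.107 = 0.2095 m³/s
Q = Σ q = 3.297 m³/s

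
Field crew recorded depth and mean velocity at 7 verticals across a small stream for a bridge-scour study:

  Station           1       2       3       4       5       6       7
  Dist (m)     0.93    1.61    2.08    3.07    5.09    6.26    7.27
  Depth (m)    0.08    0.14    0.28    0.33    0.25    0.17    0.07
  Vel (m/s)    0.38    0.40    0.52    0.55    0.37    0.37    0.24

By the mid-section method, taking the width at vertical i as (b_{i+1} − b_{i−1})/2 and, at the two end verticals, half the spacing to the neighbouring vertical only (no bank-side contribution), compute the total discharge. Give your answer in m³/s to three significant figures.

w_1 = (1.61 − 0.93)/2 = 0.34 m; q_1 = 0.38 × 0.08 × 0.34 = 0.01034 m³/s
w_2 = (2.08 − 0.93)/2 = 0.575 m; q_2 = 0.40 × 0.14 × 0.575 = 0.03220 m³/s
w_3 = (3.07 − 1.61)/2 = 0.73 m; q_3 = 0.52 × 0.28 × 0.73 = 0.1063 m³/s
w_4 = (5.09 − 2.08)/2 = 1.505 m; q_4 = 0.55 × 0.33 × 1.505 = 0.2732 m³/s
w_5 = (6.26 − 3.07)/2 = 1.595 m; q_5 = 0.37 × 0.25 × 1.595 = 0.1475 m³/s
w_6 = (7.27 − 5.09)/2 = 1.09 m; q_6 = 0.37 × 0.17 × 1.09 = 0.06856 m³/s
w_7 = (7.27 − 6.26)/2 = 0.505 m; q_7 = 0.24 × 0.07 × 0.505 = 0.008484 m³/s
Q = Σ qᵢ = 0.6466 m³/s

0.647 m³/s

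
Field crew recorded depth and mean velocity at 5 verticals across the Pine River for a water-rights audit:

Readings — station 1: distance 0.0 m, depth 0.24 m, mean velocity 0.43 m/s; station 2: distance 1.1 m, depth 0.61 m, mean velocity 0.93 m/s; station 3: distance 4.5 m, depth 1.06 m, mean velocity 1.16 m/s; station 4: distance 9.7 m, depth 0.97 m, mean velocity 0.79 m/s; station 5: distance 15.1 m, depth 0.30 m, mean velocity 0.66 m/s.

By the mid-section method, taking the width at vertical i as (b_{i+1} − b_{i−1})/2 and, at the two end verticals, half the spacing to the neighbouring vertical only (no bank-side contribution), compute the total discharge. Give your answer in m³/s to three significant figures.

w_1 = (1.1 − 0.0)/2 = 0.55 m; q_1 = 0.43 × 0.24 × 0.55 = 0.05676 m³/s
w_2 = (4.5 − 0.0)/2 = 2.25 m; q_2 = 0.93 × 0.61 × 2.25 = 1.276 m³/s
w_3 = (9.7 − 1.1)/2 = 4.3 m; q_3 = 1.16 × 1.06 × 4.3 = 5.287 m³/s
w_4 = (15.1 − 4.5)/2 = 5.3 m; q_4 = 0.79 × 0.97 × 5.3 = 4.061 m³/s
w_5 = (15.1 − 9.7)/2 = 2.7 m; q_5 = 0.66 × 0.30 × 2.7 = 0.5346 m³/s
Q = Σ qᵢ = 11.22 m³/s

11.2 m³/s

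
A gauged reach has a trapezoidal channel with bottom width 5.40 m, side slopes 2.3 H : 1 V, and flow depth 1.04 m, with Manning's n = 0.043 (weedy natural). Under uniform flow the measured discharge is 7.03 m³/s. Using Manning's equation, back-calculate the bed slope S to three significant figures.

0.00199

A = (b + z·y)·y = (5.40 + 2.3×1.04)×1.04 = 8.104 m²
P = b + 2y√(1+z²) = 5.40 + 2×1.04×√(1+2.3²) = 10.62 m
R = A/P = 8.104/10.62 = 0.7633 m
S = (Q·n / (1·A·R^(2/3)))² = (7.03×0.043 / (1×8.104×0.8352))² = 0.001995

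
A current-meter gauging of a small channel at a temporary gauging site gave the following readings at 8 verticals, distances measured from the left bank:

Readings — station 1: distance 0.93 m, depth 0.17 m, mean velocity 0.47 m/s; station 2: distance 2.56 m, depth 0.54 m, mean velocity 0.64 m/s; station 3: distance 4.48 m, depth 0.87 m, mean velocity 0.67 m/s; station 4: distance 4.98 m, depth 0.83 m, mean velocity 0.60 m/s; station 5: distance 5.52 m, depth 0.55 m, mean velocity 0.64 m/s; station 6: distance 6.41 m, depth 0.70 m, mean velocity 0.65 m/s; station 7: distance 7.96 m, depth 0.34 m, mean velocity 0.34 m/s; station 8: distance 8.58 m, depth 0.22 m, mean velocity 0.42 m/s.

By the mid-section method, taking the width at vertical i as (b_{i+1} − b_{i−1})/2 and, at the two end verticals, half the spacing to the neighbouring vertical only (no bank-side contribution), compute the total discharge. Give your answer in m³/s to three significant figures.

2.60 m³/s

w_1 = (2.56 − 0.93)/2 = 0.815 m; q_1 = 0.47 × 0.17 × 0.815 = 0.06512 m³/s
w_2 = (4.48 − 0.93)/2 = 1.775 m; q_2 = 0.64 × 0.54 × 1.775 = 0.6134 m³/s
w_3 = (4.98 − 2.56)/2 = 1.21 m; q_3 = 0.67 × 0.87 × 1.21 = 0.7053 m³/s
w_4 = (5.52 − 4.48)/2 = 0.52 m; q_4 = 0.60 × 0.83 × 0.52 = 0.2590 m³/s
w_5 = (6.41 − 4.98)/2 = 0.715 m; q_5 = 0.64 × 0.55 × 0.715 = 0.2517 m³/s
w_6 = (7.96 − 5.52)/2 = 1.22 m; q_6 = 0.65 × 0.70 × 1.22 = 0.5551 m³/s
w_7 = (8.58 − 6.41)/2 = 1.085 m; q_7 = 0.34 × 0.34 × 1.085 = 0.1254 m³/s
w_8 = (8.58 − 7.96)/2 = 0.31 m; q_8 = 0.42 × 0.22 × 0.31 = 0.02864 m³/s
Q = Σ qᵢ = 2.604 m³/s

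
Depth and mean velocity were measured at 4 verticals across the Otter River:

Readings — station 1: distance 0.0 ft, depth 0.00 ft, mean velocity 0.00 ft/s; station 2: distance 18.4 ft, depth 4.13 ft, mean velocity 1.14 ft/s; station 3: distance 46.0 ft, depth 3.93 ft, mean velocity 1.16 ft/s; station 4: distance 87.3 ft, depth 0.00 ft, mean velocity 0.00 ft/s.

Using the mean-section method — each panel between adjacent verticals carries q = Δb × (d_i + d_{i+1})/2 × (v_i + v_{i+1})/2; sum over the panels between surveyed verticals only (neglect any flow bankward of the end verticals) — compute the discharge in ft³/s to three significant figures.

197 ft³/s

Panel 1-2: Δb = 18.4 ft, d̄ = (0.00+4.13)/2 = 2.065, v̄ = (0.00+1.14)/2 = 0.57 → q = 18.4×2.065×0.57 = 21.66 ft³/s
Panel 2-3: Δb = 27.6 ft, d̄ = (4.13+3.93)/2 = 4.03, v̄ = (1.14+1.16)/2 = 1.15 → q = 27.6×4.03×1.15 = 127.9 ft³/s
Panel 3-4: Δb = 41.3 ft, d̄ = (3.93+0.00)/2 = 1.965, v̄ = (1.16+0.00)/2 = 0.58 → q = 41.3×1.965×0.58 = 47.07 ft³/s
Q = Σ q = 196.6 ft³/s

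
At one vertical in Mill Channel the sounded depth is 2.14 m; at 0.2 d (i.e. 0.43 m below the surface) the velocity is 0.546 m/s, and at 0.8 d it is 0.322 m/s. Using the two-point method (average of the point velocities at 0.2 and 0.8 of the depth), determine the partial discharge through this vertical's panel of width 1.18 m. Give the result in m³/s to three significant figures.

v̄ = (0.546 + 0.322) / 2 = 0.4340 m/s
q = v̄ × d × w = 0.4340 × 2.14 × 1.18 = 1.096 m³/s

1.10 m³/s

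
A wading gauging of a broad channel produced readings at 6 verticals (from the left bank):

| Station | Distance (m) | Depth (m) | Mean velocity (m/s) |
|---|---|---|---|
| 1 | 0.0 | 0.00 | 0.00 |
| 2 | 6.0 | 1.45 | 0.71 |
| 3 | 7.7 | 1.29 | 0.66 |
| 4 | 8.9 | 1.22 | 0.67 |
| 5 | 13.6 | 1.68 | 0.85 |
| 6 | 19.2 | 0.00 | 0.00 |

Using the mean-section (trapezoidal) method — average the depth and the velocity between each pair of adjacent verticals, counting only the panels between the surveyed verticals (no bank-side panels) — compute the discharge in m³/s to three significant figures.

Panel 1-2: Δb = 6 m, d̄ = (0.00+1.45)/2 = 0.725, v̄ = (0.00+0.71)/2 = 0.355 → q = 6×0.725×0.355 = 1.544 m³/s
Panel 2-3: Δb = 1.7 m, d̄ = (1.45+1.29)/2 = 1.37, v̄ = (0.71+0.66)/2 = 0.685 → q = 1.7×1.37×0.685 = 1.595 m³/s
Panel 3-4: Δb = 1.2 m, d̄ = (1.29+1.22)/2 = 1.255, v̄ = (0.66+0.67)/2 = 0.665 → q = 1.2×1.255×0.665 = 1.001 m³/s
Panel 4-5: Δb = 4.7 m, d̄ = (1.22+1.68)/2 = 1.45, v̄ = (0.67+0.85)/2 = 0.76 → q = 4.7×1.45×0.76 = 5.179 m³/s
Panel 5-6: Δb = 5.6 m, d̄ = (1.68+0.00)/2 = 0.84, v̄ = (0.85+0.00)/2 = 0.425 → q = 5.6×0.84×0.425 = 1.999 m³/s
Q = Σ q = 11.32 m³/s

11.3 m³/s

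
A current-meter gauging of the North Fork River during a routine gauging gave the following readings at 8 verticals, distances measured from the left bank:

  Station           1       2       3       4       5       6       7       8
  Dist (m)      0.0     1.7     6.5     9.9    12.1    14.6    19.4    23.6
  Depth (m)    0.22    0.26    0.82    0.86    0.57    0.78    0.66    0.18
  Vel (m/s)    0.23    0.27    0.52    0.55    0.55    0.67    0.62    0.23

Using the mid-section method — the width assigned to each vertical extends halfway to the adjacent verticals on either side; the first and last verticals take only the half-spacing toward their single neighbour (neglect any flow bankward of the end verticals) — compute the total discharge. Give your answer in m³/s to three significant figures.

7.92 m³/s

w_1 = (1.7 − 0.0)/2 = 0.85 m; q_1 = 0.23 × 0.22 × 0.85 = 0.04301 m³/s
w_2 = (6.5 − 0.0)/2 = 3.25 m; q_2 = 0.27 × 0.26 × 3.25 = 0.2282 m³/s
w_3 = (9.9 − 1.7)/2 = 4.1 m; q_3 = 0.52 × 0.82 × 4.1 = 1.748 m³/s
w_4 = (12.1 − 6.5)/2 = 2.8 m; q_4 = 0.55 × 0.86 × 2.8 = 1.324 m³/s
w_5 = (14.6 − 9.9)/2 = 2.35 m; q_5 = 0.55 × 0.57 × 2.35 = 0.7367 m³/s
w_6 = (19.4 − 12.1)/2 = 3.65 m; q_6 = 0.67 × 0.78 × 3.65 = 1.907 m³/s
w_7 = (23.6 − 14.6)/2 = 4.5 m; q_7 = 0.62 × 0.66 × 4.5 = 1.841 m³/s
w_8 = (23.6 − 19.4)/2 = 2.1 m; q_8 = 0.23 × 0.18 × 2.1 = 0.08694 m³/s
Q = Σ qᵢ = 7.916 m³/s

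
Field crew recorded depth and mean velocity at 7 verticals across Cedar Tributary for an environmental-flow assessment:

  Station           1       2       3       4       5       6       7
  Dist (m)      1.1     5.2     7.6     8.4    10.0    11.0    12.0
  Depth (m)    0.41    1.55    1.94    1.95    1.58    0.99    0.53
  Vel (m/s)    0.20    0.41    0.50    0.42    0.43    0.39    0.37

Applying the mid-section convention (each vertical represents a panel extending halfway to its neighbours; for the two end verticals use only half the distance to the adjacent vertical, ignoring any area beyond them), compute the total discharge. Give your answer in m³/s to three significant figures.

w_1 = (5.2 − 1.1)/2 = 2.05 m; q_1 = 0.20 × 0.41 × 2.05 = 0.1681 m³/s
w_2 = (7.6 − 1.1)/2 = 3.25 m; q_2 = 0.41 × 1.55 × 3.25 = 2.065 m³/s
w_3 = (8.4 − 5.2)/2 = 1.6 m; q_3 = 0.50 × 1.94 × 1.6 = 1.552 m³/s
w_4 = (10.0 − 7.6)/2 = 1.2 m; q_4 = 0.42 × 1.95 × 1.2 = 0.9828 m³/s
w_5 = (11.0 − 8.4)/2 = 1.3 m; q_5 = 0.43 × 1.58 × 1.3 = 0.8832 m³/s
w_6 = (12.0 − 10.0)/2 = 1 m; q_6 = 0.39 × 0.99 × 1 = 0.3861 m³/s
w_7 = (12.0 − 11.0)/2 = 0.5 m; q_7 = 0.37 × 0.53 × 0.5 = 0.09805 m³/s
Q = Σ qᵢ = 6.136 m³/s

6.14 m³/s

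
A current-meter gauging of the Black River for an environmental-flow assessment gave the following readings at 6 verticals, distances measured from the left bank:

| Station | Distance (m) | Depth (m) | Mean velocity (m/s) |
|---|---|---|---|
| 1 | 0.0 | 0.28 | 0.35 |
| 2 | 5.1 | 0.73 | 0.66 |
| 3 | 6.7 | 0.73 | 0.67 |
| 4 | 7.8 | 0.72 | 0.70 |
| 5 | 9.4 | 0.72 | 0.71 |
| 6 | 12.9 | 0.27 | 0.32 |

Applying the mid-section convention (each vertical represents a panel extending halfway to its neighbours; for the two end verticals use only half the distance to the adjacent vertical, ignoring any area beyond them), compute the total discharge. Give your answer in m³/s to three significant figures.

w_1 = (5.1 − 0.0)/2 = 2.55 m; q_1 = 0.35 × 0.28 × 2.55 = 0.2499 m³/s
w_2 = (6.7 − 0.0)/2 = 3.35 m; q_2 = 0.66 × 0.73 × 3.35 = 1.614 m³/s
w_3 = (7.8 − 5.1)/2 = 1.35 m; q_3 = 0.67 × 0.73 × 1.35 = 0.6603 m³/s
w_4 = (9.4 − 6.7)/2 = 1.35 m; q_4 = 0.70 × 0.72 × 1.35 = 0.6804 m³/s
w_5 = (12.9 − 7.8)/2 = 2.55 m; q_5 = 0.71 × 0.72 × 2.55 = 1.304 m³/s
w_6 = (12.9 − 9.4)/2 = 1.75 m; q_6 = 0.32 × 0.27 × 1.75 = 0.1512 m³/s
Q = Σ qᵢ = 4.659 m³/s

4.66 m³/s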